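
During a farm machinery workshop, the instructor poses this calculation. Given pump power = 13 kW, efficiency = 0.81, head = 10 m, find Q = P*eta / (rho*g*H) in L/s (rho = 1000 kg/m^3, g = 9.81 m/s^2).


Q = (P * 1000 * eta) / (rho * g * H)
  = (13 * 1000 * 0.81) / (1000 * 9.81 * 10)
  = 10530 / 98100
  = 0.10734 m^3/s = 107.34 L/s


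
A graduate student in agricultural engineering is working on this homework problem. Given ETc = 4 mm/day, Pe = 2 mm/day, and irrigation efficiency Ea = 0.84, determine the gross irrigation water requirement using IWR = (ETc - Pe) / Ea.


IWR = (ETc - Pe) / Ea
    = (4 - 2) / 0.84
    = 2 / 0.84
    = 2.38 mm/day


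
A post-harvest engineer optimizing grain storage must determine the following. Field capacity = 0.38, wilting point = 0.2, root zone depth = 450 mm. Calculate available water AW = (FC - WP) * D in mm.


AW = (FC - WP) * D
   = (0.38 - 0.2) * 450
   = 0.18 * 450
   = 81 mm


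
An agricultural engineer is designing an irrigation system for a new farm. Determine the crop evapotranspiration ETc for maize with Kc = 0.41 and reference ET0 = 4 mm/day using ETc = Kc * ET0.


ETc = Kc * ET0
    = 0.41 * 4
    = 1.64 mm/day


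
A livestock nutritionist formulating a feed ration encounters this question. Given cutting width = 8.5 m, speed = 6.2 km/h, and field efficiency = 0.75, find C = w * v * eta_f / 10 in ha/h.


C = w * v * eta_f / 10
  = 8.5 * 6.2 * 0.75 / 10
  = 39.53 / 10
  = 3.95 ha/h


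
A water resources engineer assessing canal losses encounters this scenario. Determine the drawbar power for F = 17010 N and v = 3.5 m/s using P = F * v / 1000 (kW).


P = F * v / 1000
  = 17010 * 3.5 / 1000
  = 59535 / 1000
  = 59.54 kW


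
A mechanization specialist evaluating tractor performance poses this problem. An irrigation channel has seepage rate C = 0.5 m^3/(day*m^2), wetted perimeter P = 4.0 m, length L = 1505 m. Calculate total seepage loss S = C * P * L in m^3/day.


S = C * P * L
  = 0.5 * 4.0 * 1505
  = 3010 m^3/day


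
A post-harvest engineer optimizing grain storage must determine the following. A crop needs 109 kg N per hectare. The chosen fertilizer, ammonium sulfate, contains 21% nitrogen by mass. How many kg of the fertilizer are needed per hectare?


Rate = N_required / (N_content / 100)
     = 109 / (21 / 100)
     = 109 / 0.21
     = 519.05 kg/ha


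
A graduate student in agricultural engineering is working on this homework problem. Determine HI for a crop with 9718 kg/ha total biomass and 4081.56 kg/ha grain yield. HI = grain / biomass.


HI = grain_yield / biomass
   = 4081.56 / 9718
   = 0.42


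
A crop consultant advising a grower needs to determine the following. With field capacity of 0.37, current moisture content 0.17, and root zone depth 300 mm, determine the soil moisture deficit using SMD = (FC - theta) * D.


SMD = (FC - theta) * D
    = (0.37 - 0.17) * 300
    = 0.200 * 300
    = 60 mm


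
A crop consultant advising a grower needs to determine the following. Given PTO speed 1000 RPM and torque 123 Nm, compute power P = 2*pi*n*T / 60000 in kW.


P = 2*pi*n*T / 60000
  = 2*pi * 1000 * 123 / 60000
  = 772831.79 / 60000
  = 12.88 kW


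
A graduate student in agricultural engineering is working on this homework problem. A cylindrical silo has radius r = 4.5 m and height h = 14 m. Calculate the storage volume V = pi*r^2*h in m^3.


V = pi * r^2 * h
  = pi * 4.5^2 * 14
  = pi * 20.25 * 14
  = 890.64 m^3


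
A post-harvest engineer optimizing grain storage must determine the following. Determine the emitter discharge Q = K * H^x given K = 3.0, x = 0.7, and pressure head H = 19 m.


Q = K * H^x
  = 3.0 * 19^0.7
  = 3.0 * 7.8547
  = 23.56 L/h


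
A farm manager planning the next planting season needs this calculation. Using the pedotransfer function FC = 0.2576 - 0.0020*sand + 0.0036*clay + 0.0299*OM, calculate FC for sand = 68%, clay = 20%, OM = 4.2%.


FC = 0.2576 - 0.0020*68 + 0.0036*20 + 0.0299*4.2
   = 0.2576 - 0.1360 + 0.0720 + 0.1256
   = 0.3192


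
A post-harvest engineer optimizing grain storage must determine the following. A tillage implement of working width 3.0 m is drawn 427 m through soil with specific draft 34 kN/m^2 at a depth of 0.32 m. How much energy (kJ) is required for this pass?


E = k * d * w * L
  = 34 * 0.32 * 3.0 * 427
  = 13937.28 kJ


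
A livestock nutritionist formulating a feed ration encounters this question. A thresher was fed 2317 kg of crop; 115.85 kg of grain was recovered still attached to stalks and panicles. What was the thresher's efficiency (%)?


eta = (total - unthreshed) / total * 100
    = (2317 - 115.85) / 2317 * 100
    = 2201.15 / 2317 * 100
    = 95%


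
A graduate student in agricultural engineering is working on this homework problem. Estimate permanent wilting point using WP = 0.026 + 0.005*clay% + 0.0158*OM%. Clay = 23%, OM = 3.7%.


WP = 0.026 + 0.005*23 + 0.0158*3.7
   = 0.026 + 0.1150 + 0.0585
   = 0.1995


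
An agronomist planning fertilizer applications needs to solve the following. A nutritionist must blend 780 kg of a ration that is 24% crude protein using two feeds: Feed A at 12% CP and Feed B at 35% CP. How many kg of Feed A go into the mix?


parts_A = CP_b - target = 35 - 24 = 11
parts_B = target - CP_a = 24 - 12 = 12
total_parts = 11 + 12 = 23
Feed A = 780 * 11 / 23 = 373.04 kg
Feed B = 780 * 12 / 23 = 406.96 kg

373.04 kg


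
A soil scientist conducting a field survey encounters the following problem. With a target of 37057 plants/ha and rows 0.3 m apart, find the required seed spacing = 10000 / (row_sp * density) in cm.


spacing = 10000 / (row_sp * density)
        = 10000 / (0.3 * 37057)
        = 10000 / 11117.10
        = 0.89952 m = 89.95 cm


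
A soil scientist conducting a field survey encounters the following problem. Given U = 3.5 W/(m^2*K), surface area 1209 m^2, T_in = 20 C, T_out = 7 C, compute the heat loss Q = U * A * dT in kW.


dT = 20 - (7) = 13 K
Q = U * A * dT
  = 3.5 * 1209 * 13
  = 55009.50 W = 55.01 kW


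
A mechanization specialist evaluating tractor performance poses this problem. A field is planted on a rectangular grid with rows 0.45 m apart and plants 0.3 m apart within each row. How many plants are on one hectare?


D = 10000 / (row_sp * plant_sp)
  = 10000 / (0.45 * 0.3)
  = 10000 / 0.1350
  = 74074.07 plants/ha


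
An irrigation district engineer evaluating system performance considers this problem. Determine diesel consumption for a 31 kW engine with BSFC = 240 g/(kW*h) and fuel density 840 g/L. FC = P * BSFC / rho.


FC = P * BSFC / rho_fuel
   = 31 * 240 / 840
   = 7440 / 840
   = 8.86 L/h


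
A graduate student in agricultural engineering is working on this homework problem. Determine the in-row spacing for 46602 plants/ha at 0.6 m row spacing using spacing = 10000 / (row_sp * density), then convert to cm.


spacing = 10000 / (row_sp * density)
        = 10000 / (0.6 * 46602)
        = 10000 / 27961.20
        = 0.35764 m = 35.76 cm


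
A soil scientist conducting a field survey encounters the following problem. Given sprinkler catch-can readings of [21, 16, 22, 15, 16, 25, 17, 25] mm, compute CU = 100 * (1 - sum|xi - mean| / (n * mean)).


xbar = 157 / 8 = 19.625
sum|xi - xbar| = 29
CU = 100 * (1 - 29 / (8 * 19.625))
   = 100 * (1 - 0.1847)
   = 81.53%


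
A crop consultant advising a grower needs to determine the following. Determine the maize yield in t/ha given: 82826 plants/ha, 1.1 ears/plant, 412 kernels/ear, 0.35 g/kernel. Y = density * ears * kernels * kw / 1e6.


Y = density * ears * kernels * kw
  = 82826 * 1.1 * 412 * 0.35 g/ha
  = 13137860.12 g/ha
  = 13137.86 kg/ha = 13.14 t/ha


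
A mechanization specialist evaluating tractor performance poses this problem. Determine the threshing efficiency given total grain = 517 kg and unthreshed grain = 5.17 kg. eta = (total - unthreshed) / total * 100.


eta = (total - unthreshed) / total * 100
    = (517 - 5.17) / 517 * 100
    = 511.83 / 517 * 100
    = 99%


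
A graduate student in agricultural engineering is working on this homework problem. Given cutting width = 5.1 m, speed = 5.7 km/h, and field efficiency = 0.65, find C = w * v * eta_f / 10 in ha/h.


C = w * v * eta_f / 10
  = 5.1 * 5.7 * 0.65 / 10
  = 18.90 / 10
  = 1.89 ha/h


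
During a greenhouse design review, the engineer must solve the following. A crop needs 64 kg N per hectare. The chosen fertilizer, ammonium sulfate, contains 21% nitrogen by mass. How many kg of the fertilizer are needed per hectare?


Rate = N_required / (N_content / 100)
     = 64 / (21 / 100)
     = 64 / 0.21
     = 304.76 kg/ha


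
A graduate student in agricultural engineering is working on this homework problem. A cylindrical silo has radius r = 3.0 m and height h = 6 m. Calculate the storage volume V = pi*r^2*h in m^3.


V = pi * r^2 * h
  = pi * 3.0^2 * 6
  = pi * 9 * 6
  = 169.65 m^3


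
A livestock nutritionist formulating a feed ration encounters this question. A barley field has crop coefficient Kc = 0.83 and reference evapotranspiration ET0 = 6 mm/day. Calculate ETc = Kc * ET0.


ETc = Kc * ET0
    = 0.83 * 6
    = 4.98 mm/day


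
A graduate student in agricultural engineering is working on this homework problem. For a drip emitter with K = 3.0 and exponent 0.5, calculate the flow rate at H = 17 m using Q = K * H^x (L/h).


Q = K * H^x
  = 3.0 * 17^0.5
  = 3.0 * 4.1231
  = 12.37 L/h


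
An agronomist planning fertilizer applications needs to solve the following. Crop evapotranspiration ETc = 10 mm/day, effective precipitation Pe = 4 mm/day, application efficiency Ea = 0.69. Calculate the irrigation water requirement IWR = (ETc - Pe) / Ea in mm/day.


IWR = (ETc - Pe) / Ea
    = (10 - 4) / 0.69
    = 6 / 0.69
    = 8.70 mm/day


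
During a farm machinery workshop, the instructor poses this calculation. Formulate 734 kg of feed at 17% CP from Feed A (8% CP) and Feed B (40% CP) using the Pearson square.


parts_A = CP_b - target = 40 - 17 = 23
parts_B = target - CP_a = 17 - 8 = 9
total_parts = 23 + 9 = 32
Feed A = 734 * 23 / 32 = 527.56 kg
Feed B = 734 * 9 / 32 = 206.44 kg

527.56 kg


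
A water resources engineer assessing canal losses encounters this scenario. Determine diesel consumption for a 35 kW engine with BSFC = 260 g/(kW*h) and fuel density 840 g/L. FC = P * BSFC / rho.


FC = P * BSFC / rho_fuel
   = 35 * 260 / 840
   = 9100 / 840
   = 10.83 L/h


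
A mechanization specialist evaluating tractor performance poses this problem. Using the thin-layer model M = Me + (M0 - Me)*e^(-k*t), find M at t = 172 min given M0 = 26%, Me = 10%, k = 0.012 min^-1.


M = Me + (M0 - Me) * e^(-k*t)
  = 10 + (26 - 10) * e^(-0.012*172)
  = 10 + 16 * e^(-2.064)
  = 10 + 16 * 0.12695
  = 10 + 2.0311
  = 12.03%


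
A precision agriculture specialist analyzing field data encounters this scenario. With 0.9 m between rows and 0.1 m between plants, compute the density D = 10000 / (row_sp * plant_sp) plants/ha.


D = 10000 / (row_sp * plant_sp)
  = 10000 / (0.9 * 0.1)
  = 10000 / 0.0900
  = 111111.11 plants/ha


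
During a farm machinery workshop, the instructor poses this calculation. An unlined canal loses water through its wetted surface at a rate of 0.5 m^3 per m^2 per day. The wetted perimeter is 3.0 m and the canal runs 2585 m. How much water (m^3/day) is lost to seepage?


S = C * P * L
  = 0.5 * 3.0 * 2585
  = 3877.50 m^3/day


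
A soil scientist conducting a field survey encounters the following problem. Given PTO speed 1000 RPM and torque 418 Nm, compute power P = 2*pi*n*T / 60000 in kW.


P = 2*pi*n*T / 60000
  = 2*pi * 1000 * 418 / 60000
  = 2626371.46 / 60000
  = 43.77 kW


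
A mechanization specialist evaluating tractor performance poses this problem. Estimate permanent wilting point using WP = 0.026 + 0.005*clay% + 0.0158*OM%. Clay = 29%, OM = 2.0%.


WP = 0.026 + 0.005*29 + 0.0158*2.0
   = 0.026 + 0.1450 + 0.0316
   = 0.2026


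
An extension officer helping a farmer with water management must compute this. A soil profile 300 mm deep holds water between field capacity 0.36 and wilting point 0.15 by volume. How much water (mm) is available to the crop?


AW = (FC - WP) * D
   = (0.36 - 0.15) * 300
   = 0.21 * 300
   = 63 mm


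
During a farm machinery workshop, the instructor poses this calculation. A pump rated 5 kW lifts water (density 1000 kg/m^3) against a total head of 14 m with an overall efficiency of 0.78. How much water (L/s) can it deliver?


Q = (P * 1000 * eta) / (rho * g * H)
  = (5 * 1000 * 0.78) / (1000 * 9.81 * 14)
  = 3900 / 137340
  = 0.02840 m^3/s = 28.40 L/s


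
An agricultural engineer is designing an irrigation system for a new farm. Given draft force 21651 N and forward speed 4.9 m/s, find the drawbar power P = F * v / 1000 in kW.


P = F * v / 1000
  = 21651 * 4.9 / 1000
  = 106089.90 / 1000
  = 106.09 kW


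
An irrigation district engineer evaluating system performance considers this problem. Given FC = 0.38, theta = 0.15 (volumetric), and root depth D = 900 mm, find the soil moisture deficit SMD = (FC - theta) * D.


SMD = (FC - theta) * D
    = (0.38 - 0.15) * 900
    = 0.230 * 900
    = 207 mm


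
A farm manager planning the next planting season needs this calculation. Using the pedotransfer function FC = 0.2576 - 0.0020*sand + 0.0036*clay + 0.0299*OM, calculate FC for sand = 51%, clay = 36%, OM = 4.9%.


FC = 0.2576 - 0.0020*51 + 0.0036*36 + 0.0299*4.9
   = 0.2576 - 0.1020 + 0.1296 + 0.1465
   = 0.4317


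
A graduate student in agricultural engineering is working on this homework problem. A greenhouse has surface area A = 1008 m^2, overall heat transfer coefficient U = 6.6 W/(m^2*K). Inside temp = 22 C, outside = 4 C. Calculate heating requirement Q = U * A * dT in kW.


dT = 22 - (4) = 18 K
Q = U * A * dT
  = 6.6 * 1008 * 18
  = 119750.40 W = 119.75 kW


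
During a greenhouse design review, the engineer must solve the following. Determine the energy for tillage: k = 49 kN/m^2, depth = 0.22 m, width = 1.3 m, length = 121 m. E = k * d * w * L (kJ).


E = k * d * w * L
  = 49 * 0.22 * 1.3 * 121
  = 1695.69 kJ


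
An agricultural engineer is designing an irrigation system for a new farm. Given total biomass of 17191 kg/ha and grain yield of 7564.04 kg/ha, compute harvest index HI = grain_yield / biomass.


HI = grain_yield / biomass
   = 7564.04 / 17191
   = 0.44


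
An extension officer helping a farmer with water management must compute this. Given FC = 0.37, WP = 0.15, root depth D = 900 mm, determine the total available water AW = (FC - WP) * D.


AW = (FC - WP) * D
   = (0.37 - 0.15) * 900
   = 0.22 * 900
   = 198 mm


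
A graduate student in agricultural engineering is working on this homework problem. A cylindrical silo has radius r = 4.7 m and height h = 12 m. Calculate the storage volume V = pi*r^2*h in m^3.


V = pi * r^2 * h
  = pi * 4.7^2 * 12
  = pi * 22.09 * 12
  = 832.77 m^3


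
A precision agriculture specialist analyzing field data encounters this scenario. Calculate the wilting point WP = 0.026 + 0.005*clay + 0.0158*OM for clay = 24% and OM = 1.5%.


WP = 0.026 + 0.005*24 + 0.0158*1.5
   = 0.026 + 0.1200 + 0.0237
   = 0.1697


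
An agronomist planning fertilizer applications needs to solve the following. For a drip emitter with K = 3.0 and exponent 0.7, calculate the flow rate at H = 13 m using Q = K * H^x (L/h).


Q = K * H^x
  = 3.0 * 13^0.7
  = 3.0 * 6.0223
  = 18.07 L/h


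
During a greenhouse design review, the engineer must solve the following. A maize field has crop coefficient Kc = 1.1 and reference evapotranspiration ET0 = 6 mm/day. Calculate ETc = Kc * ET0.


ETc = Kc * ET0
    = 1.1 * 6
    = 6.60 mm/day


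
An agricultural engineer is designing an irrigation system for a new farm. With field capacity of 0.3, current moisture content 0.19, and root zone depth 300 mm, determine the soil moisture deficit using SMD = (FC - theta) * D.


SMD = (FC - theta) * D
    = (0.3 - 0.19) * 300
    = 0.110 * 300
    = 33 mm


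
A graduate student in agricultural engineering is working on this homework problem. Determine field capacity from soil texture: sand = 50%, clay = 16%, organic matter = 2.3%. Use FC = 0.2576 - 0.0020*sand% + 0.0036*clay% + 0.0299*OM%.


FC = 0.2576 - 0.0020*50 + 0.0036*16 + 0.0299*2.3
   = 0.2576 - 0.1000 + 0.0576 + 0.0688
   = 0.2840


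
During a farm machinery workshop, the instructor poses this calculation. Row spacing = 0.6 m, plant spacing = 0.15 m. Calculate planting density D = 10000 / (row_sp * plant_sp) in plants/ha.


D = 10000 / (row_sp * plant_sp)
  = 10000 / (0.6 * 0.15)
  = 10000 / 0.0900
  = 111111.11 plants/ha


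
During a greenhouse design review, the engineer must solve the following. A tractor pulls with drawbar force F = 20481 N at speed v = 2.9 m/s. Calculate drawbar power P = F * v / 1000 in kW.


P = F * v / 1000
  = 20481 * 2.9 / 1000
  = 59394.90 / 1000
  = 59.39 kW


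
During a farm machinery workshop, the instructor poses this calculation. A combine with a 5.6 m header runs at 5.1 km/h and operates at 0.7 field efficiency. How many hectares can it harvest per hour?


C = w * v * eta_f / 10
  = 5.6 * 5.1 * 0.7 / 10
  = 19.99 / 10
  = 2.00 ha/h


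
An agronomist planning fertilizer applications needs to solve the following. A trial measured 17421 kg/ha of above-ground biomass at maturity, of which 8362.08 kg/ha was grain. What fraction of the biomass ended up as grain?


HI = grain_yield / biomass
   = 8362.08 / 17421
   = 0.48


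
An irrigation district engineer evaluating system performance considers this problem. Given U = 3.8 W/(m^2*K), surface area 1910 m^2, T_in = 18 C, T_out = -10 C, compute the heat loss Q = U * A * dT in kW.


dT = 18 - (-10) = 28 K
Q = U * A * dT
  = 3.8 * 1910 * 28
  = 203224 W = 203.22 kW


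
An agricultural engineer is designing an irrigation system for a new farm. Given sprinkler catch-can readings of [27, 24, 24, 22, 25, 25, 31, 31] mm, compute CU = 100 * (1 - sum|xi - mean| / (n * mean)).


xbar = 209 / 8 = 26.125
sum|xi - xbar| = 21.250
CU = 100 * (1 - 21.250 / (8 * 26.125))
   = 100 * (1 - 0.1017)
   = 89.83%


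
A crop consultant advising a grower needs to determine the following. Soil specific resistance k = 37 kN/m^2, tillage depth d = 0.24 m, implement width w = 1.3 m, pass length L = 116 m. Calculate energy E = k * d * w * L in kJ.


E = k * d * w * L
  = 37 * 0.24 * 1.3 * 116
  = 1339.10 kJ


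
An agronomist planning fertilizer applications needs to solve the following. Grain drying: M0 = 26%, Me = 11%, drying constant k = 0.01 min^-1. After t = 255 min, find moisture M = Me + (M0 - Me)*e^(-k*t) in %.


M = Me + (M0 - Me) * e^(-k*t)
  = 11 + (26 - 11) * e^(-0.01*255)
  = 11 + 15 * e^(-2.550)
  = 11 + 15 * 0.07808
  = 11 + 1.1712
  = 12.17%


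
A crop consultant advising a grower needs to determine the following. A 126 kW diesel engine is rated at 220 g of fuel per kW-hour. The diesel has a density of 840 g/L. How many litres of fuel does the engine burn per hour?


FC = P * BSFC / rho_fuel
   = 126 * 220 / 840
   = 27720 / 840
   = 33 L/h


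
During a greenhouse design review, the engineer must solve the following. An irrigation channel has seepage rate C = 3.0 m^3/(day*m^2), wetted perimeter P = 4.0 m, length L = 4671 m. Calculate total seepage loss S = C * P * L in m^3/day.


S = C * P * L
  = 3.0 * 4.0 * 4671
  = 56052 m^3/day


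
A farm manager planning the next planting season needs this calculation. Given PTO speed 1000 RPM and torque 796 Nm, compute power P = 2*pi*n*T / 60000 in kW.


P = 2*pi*n*T / 60000
  = 2*pi * 1000 * 796 / 60000
  = 5001415.50 / 60000
  = 83.36 kW


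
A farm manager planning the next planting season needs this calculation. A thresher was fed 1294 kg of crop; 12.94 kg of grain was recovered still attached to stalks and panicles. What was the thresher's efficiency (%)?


eta = (total - unthreshed) / total * 100
    = (1294 - 12.94) / 1294 * 100
    = 1281.06 / 1294 * 100
    = 99%


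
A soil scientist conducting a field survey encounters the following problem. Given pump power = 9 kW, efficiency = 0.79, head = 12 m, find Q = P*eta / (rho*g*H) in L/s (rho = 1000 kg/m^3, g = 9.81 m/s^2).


Q = (P * 1000 * eta) / (rho * g * H)
  = (9 * 1000 * 0.79) / (1000 * 9.81 * 12)
  = 7110 / 117720
  = 0.06040 m^3/s = 60.40 L/s


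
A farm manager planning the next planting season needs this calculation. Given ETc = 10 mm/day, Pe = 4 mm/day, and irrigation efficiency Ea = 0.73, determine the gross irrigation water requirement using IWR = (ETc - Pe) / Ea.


IWR = (ETc - Pe) / Ea
    = (10 - 4) / 0.73
    = 6 / 0.73
    = 8.22 mm/day


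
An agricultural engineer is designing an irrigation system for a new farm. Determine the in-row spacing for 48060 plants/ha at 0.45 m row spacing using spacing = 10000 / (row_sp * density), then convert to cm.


spacing = 10000 / (row_sp * density)
        = 10000 / (0.45 * 48060)
        = 10000 / 21627
        = 0.46238 m = 46.24 cm


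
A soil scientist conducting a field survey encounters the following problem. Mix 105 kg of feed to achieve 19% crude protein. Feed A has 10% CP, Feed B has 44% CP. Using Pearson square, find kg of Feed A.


parts_A = CP_b - target = 44 - 19 = 25
parts_B = target - CP_a = 19 - 10 = 9
total_parts = 25 + 9 = 34
Feed A = 105 * 25 / 34 = 77.21 kg
Feed B = 105 * 9 / 34 = 27.79 kg

77.21 kg


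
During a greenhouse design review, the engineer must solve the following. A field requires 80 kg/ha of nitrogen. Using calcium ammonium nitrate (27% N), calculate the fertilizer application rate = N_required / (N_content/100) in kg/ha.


Rate = N_required / (N_content / 100)
     = 80 / (27 / 100)
     = 80 / 0.27
     = 296.30 kg/ha


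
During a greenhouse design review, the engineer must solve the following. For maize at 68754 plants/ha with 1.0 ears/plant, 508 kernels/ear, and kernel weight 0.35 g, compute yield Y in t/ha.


Y = density * ears * kernels * kw
  = 68754 * 1.0 * 508 * 0.35 g/ha
  = 12224461.20 g/ha
  = 12224.46 kg/ha = 12.22 t/ha


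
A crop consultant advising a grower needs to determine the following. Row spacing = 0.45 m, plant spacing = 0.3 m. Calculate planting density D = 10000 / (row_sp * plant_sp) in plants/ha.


D = 10000 / (row_sp * plant_sp)
  = 10000 / (0.45 * 0.3)
  = 10000 / 0.1350
  = 74074.07 plants/ha


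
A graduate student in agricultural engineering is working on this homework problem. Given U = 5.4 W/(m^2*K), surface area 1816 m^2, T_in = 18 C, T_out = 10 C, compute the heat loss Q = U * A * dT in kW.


dT = 18 - (10) = 8 K
Q = U * A * dT
  = 5.4 * 1816 * 8
  = 78451.20 W = 78.45 kW


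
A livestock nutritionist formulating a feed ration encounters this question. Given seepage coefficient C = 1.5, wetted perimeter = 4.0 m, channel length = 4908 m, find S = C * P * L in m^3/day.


S = C * P * L
  = 1.5 * 4.0 * 4908
  = 29448 m^3/day


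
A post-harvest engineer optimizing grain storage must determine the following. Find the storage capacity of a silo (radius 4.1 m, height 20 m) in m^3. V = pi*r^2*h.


V = pi * r^2 * h
  = pi * 4.1^2 * 20
  = pi * 16.81 * 20
  = 1056.20 m^3


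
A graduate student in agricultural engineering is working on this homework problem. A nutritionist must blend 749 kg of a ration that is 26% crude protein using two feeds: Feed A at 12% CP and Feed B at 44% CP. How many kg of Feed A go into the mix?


parts_A = CP_b - target = 44 - 26 = 18
parts_B = target - CP_a = 26 - 12 = 14
total_parts = 18 + 14 = 32
Feed A = 749 * 18 / 32 = 421.31 kg
Feed B = 749 * 14 / 32 = 327.69 kg

421.31 kg


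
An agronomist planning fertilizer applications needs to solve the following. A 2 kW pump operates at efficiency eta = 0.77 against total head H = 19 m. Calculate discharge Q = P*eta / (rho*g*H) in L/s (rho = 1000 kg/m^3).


Q = (P * 1000 * eta) / (rho * g * H)
  = (2 * 1000 * 0.77) / (1000 * 9.81 * 19)
  = 1540 / 186390
  = 0.00826 m^3/s = 8.26 L/s


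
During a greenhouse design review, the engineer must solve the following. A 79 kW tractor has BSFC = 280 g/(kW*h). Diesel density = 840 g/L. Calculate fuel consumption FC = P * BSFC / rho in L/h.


FC = P * BSFC / rho_fuel
   = 79 * 280 / 840
   = 22120 / 840
   = 26.33 L/h


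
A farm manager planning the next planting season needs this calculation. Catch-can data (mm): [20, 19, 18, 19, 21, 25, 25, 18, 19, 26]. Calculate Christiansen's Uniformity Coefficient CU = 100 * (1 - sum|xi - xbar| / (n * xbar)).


xbar = 210 / 10 = 21
sum|xi - xbar| = 26
CU = 100 * (1 - 26 / (10 * 21))
   = 100 * (1 - 0.1238)
   = 87.62%


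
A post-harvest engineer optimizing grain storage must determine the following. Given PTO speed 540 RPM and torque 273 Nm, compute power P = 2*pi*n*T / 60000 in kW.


P = 2*pi*n*T / 60000
  = 2*pi * 540 * 273 / 60000
  = 926267.18 / 60000
  = 15.44 kW


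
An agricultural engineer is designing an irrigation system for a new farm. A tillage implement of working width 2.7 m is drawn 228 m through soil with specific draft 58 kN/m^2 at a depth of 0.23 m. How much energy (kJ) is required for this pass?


E = k * d * w * L
  = 58 * 0.23 * 2.7 * 228
  = 8212.10 kJ


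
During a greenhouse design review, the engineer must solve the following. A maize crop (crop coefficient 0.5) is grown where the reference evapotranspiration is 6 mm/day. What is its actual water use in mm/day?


ETc = Kc * ET0
    = 0.5 * 6
    = 3 mm/day


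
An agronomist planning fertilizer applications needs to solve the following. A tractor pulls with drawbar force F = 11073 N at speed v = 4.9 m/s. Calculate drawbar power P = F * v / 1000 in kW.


P = F * v / 1000
  = 11073 * 4.9 / 1000
  = 54257.70 / 1000
  = 54.26 kW


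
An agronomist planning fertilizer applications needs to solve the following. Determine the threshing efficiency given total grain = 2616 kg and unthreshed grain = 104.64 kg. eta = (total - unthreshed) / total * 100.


eta = (total - unthreshed) / total * 100
    = (2616 - 104.64) / 2616 * 100
    = 2511.36 / 2616 * 100
    = 96%


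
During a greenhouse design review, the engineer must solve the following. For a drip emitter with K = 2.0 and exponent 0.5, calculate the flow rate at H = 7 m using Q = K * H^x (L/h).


Q = K * H^x
  = 2.0 * 7^0.5
  = 2.0 * 2.6458
  = 5.29 L/h


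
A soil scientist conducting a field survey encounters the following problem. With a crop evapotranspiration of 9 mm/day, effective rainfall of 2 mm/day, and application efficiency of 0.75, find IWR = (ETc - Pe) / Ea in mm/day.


IWR = (ETc - Pe) / Ea
    = (9 - 2) / 0.75
    = 7 / 0.75
    = 9.33 mm/day


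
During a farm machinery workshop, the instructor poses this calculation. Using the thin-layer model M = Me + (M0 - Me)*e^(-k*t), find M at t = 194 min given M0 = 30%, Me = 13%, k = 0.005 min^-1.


M = Me + (M0 - Me) * e^(-k*t)
  = 13 + (30 - 13) * e^(-0.005*194)
  = 13 + 17 * e^(-0.970)
  = 13 + 17 * 0.37908
  = 13 + 6.4444
  = 19.44%


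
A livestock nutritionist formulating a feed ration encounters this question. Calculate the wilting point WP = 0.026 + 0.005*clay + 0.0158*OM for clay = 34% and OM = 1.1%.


WP = 0.026 + 0.005*34 + 0.0158*1.1
   = 0.026 + 0.1700 + 0.0174
   = 0.2134


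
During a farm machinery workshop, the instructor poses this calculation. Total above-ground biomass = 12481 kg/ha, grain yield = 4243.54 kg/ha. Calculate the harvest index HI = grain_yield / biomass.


HI = grain_yield / biomass
   = 4243.54 / 12481
   = 0.34


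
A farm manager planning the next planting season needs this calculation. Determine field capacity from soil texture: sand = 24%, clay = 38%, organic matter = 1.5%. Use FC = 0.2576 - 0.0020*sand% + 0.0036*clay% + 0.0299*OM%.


FC = 0.2576 - 0.0020*24 + 0.0036*38 + 0.0299*1.5
   = 0.2576 - 0.0480 + 0.1368 + 0.0449
   = 0.3913


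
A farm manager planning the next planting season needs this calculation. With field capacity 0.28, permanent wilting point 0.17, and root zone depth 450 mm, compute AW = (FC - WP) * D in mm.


AW = (FC - WP) * D
   = (0.28 - 0.17) * 450
   = 0.11 * 450
   = 49.50 mm


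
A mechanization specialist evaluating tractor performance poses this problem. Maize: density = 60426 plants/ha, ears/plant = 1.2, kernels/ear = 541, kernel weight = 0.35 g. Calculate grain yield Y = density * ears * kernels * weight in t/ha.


Y = density * ears * kernels * kw
  = 60426 * 1.2 * 541 * 0.35 g/ha
  = 13729995.72 g/ha
  = 13730.00 kg/ha = 13.73 t/ha


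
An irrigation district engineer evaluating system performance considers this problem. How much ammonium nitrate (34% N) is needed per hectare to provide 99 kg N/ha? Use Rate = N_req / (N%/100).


Rate = N_required / (N_content / 100)
     = 99 / (34 / 100)
     = 99 / 0.34
     = 291.18 kg/ha


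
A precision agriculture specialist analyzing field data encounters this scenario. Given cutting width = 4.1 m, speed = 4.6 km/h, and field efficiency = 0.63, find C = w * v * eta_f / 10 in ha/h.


C = w * v * eta_f / 10
  = 4.1 * 4.6 * 0.63 / 10
  = 11.88 / 10
  = 1.19 ha/h


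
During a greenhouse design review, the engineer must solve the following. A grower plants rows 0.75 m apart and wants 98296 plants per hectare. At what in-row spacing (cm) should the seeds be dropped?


spacing = 10000 / (row_sp * density)
        = 10000 / (0.75 * 98296)
        = 10000 / 73722
        = 0.13564 m = 13.56 cm


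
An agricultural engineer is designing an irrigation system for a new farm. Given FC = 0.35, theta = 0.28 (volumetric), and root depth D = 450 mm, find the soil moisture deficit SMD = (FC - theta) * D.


SMD = (FC - theta) * D
    = (0.35 - 0.28) * 450
    = 0.070 * 450
    = 31.50 mm


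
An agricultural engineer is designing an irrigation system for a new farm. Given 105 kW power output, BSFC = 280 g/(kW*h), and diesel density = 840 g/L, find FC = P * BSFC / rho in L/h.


FC = P * BSFC / rho_fuel
   = 105 * 280 / 840
   = 29400 / 840
   = 35 L/h


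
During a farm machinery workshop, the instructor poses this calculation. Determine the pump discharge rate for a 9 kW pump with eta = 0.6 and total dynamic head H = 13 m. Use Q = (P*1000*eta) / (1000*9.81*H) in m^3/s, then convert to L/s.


Q = (P * 1000 * eta) / (rho * g * H)
  = (9 * 1000 * 0.6) / (1000 * 9.81 * 13)
  = 5400 / 127530
  = 0.04234 m^3/s = 42.34 L/s


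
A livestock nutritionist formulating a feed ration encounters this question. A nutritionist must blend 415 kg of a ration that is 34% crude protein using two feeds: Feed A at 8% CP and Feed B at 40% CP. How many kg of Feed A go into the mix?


parts_A = CP_b - target = 40 - 34 = 6
parts_B = target - CP_a = 34 - 8 = 26
total_parts = 6 + 26 = 32
Feed A = 415 * 6 / 32 = 77.81 kg
Feed B = 415 * 26 / 32 = 337.19 kg

77.81 kg


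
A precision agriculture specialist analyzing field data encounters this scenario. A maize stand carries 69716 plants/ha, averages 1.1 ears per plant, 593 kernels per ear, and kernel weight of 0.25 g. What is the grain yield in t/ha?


Y = density * ears * kernels * kw
  = 69716 * 1.1 * 593 * 0.25 g/ha
  = 11368936.70 g/ha
  = 11368.94 kg/ha = 11.37 t/ha


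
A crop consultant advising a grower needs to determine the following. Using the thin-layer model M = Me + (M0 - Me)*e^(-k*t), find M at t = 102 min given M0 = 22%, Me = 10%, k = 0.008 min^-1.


M = Me + (M0 - Me) * e^(-k*t)
  = 10 + (22 - 10) * e^(-0.008*102)
  = 10 + 12 * e^(-0.816)
  = 10 + 12 * 0.44220
  = 10 + 5.3064
  = 15.31%


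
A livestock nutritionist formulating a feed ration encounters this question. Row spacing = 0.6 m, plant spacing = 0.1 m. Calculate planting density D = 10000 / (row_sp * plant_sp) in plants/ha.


D = 10000 / (row_sp * plant_sp)
  = 10000 / (0.6 * 0.1)
  = 10000 / 0.0600
  = 166666.67 plants/ha


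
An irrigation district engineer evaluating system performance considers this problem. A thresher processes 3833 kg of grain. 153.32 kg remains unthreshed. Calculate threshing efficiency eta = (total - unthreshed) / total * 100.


eta = (total - unthreshed) / total * 100
    = (3833 - 153.32) / 3833 * 100
    = 3679.68 / 3833 * 100
    = 96%


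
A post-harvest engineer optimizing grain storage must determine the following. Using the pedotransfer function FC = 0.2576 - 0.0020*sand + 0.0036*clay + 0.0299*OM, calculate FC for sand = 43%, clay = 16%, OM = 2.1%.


FC = 0.2576 - 0.0020*43 + 0.0036*16 + 0.0299*2.1
   = 0.2576 - 0.0860 + 0.0576 + 0.0628
   = 0.2920


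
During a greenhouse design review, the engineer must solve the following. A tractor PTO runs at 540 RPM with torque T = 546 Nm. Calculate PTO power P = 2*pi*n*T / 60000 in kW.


P = 2*pi*n*T / 60000
  = 2*pi * 540 * 546 / 60000
  = 1852534.36 / 60000
  = 30.88 kW


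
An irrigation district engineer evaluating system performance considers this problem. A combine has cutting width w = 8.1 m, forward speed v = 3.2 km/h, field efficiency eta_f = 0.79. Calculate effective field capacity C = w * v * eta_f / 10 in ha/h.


C = w * v * eta_f / 10
  = 8.1 * 3.2 * 0.79 / 10
  = 20.48 / 10
  = 2.05 ha/h


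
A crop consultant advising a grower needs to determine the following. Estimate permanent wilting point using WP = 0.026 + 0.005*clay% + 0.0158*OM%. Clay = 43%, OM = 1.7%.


WP = 0.026 + 0.005*43 + 0.0158*1.7
   = 0.026 + 0.2150 + 0.0269
   = 0.2679


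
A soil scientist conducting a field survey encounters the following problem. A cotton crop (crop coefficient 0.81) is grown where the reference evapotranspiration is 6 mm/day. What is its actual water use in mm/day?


ETc = Kc * ET0
    = 0.81 * 6
    = 4.86 mm/day


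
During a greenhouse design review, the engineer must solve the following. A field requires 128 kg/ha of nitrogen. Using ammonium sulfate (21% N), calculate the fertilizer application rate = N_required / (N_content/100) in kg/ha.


Rate = N_required / (N_content / 100)
     = 128 / (21 / 100)
     = 128 / 0.21
     = 609.52 kg/ha


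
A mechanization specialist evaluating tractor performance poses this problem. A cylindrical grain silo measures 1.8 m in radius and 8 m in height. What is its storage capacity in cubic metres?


V = pi * r^2 * h
  = pi * 1.8^2 * 8
  = pi * 3.24 * 8
  = 81.43 m^3


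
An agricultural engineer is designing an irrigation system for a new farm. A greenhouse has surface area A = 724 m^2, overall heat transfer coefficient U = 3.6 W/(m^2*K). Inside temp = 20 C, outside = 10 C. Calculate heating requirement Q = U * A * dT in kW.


dT = 20 - (10) = 10 K
Q = U * A * dT
  = 3.6 * 724 * 10
  = 26064 W = 26.06 kW


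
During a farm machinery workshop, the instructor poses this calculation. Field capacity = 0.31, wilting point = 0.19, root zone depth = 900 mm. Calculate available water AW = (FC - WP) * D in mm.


AW = (FC - WP) * D
   = (0.31 - 0.19) * 900
   = 0.12 * 900
   = 108 mm


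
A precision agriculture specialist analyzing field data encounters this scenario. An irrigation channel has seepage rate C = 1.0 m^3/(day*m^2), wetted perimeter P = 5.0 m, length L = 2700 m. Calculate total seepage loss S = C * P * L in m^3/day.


S = C * P * L
  = 1.0 * 5.0 * 2700
  = 13500 m^3/day


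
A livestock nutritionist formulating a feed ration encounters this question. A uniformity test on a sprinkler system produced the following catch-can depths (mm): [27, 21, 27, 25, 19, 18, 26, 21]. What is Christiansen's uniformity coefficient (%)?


xbar = 184 / 8 = 23
sum|xi - xbar| = 26
CU = 100 * (1 - 26 / (8 * 23))
   = 100 * (1 - 0.1413)
   = 85.87%


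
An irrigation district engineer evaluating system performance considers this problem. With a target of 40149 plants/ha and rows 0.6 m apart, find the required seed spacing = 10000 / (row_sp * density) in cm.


spacing = 10000 / (row_sp * density)
        = 10000 / (0.6 * 40149)
        = 10000 / 24089.40
        = 0.41512 m = 41.51 cm


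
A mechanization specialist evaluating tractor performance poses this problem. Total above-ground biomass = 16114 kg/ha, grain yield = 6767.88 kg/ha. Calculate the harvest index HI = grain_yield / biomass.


HI = grain_yield / biomass
   = 6767.88 / 16114
   = 0.42


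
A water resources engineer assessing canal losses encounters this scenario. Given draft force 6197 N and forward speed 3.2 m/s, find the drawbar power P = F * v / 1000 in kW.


P = F * v / 1000
  = 6197 * 3.2 / 1000
  = 19830.40 / 1000
  = 19.83 kW


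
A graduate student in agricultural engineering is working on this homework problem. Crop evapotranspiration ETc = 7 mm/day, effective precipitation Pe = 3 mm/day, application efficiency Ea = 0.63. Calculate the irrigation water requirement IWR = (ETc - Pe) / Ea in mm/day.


IWR = (ETc - Pe) / Ea
    = (7 - 3) / 0.63
    = 4 / 0.63
    = 6.35 mm/day


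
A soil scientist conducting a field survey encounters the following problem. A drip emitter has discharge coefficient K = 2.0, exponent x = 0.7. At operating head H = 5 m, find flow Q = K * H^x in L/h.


Q = K * H^x
  = 2.0 * 5^0.7
  = 2.0 * 3.0852
  = 6.17 L/h


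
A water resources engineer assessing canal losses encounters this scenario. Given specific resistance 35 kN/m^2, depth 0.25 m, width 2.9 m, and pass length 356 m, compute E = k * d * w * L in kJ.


E = k * d * w * L
  = 35 * 0.25 * 2.9 * 356
  = 9033.50 kJ


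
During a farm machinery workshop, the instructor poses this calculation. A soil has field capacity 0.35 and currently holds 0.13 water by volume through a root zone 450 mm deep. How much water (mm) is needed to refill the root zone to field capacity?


SMD = (FC - theta) * D
    = (0.35 - 0.13) * 450
    = 0.220 * 450
    = 99 mm


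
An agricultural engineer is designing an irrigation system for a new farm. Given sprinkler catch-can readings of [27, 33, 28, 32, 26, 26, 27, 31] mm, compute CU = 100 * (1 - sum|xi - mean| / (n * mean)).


xbar = 230 / 8 = 28.750
sum|xi - xbar| = 19.500
CU = 100 * (1 - 19.500 / (8 * 28.750))
   = 100 * (1 - 0.0848)
   = 91.52%


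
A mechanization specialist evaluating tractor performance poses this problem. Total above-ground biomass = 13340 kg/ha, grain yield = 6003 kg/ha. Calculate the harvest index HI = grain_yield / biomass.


HI = grain_yield / biomass
   = 6003 / 13340
   = 0.45


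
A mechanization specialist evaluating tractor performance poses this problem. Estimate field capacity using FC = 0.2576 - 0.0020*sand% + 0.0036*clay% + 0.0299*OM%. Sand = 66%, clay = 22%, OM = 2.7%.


FC = 0.2576 - 0.0020*66 + 0.0036*22 + 0.0299*2.7
   = 0.2576 - 0.1320 + 0.0792 + 0.0807
   = 0.2855


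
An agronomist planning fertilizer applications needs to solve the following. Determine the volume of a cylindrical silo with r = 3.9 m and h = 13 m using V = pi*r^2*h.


V = pi * r^2 * h
  = pi * 3.9^2 * 13
  = pi * 15.21 * 13
  = 621.19 m^3


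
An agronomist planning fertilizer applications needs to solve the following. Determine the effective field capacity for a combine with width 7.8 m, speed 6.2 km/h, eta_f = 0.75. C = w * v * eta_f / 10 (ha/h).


C = w * v * eta_f / 10
  = 7.8 * 6.2 * 0.75 / 10
  = 36.27 / 10
  = 3.63 ha/h


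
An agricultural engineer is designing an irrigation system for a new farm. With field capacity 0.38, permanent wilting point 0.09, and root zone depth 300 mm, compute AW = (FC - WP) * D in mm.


AW = (FC - WP) * D
   = (0.38 - 0.09) * 300
   = 0.29 * 300
   = 87 mm


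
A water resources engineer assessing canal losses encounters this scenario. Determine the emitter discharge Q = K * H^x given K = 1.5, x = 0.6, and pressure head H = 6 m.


Q = K * H^x
  = 1.5 * 6^0.6
  = 1.5 * 2.9302
  = 4.40 L/h


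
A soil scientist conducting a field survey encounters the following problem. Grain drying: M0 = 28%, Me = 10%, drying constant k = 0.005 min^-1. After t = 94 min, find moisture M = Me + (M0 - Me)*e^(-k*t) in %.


M = Me + (M0 - Me) * e^(-k*t)
  = 10 + (28 - 10) * e^(-0.005*94)
  = 10 + 18 * e^(-0.470)
  = 10 + 18 * 0.62500
  = 10 + 11.2500
  = 21.25%
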